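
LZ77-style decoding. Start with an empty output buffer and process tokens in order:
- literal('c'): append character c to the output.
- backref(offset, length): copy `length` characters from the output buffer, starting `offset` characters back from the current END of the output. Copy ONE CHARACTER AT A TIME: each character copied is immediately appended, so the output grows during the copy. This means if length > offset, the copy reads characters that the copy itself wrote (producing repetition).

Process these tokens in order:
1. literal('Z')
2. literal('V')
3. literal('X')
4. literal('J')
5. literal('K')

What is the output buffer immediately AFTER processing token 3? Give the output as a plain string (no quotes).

Token 1: literal('Z'). Output: "Z"
Token 2: literal('V'). Output: "ZV"
Token 3: literal('X'). Output: "ZVX"

Answer: ZVX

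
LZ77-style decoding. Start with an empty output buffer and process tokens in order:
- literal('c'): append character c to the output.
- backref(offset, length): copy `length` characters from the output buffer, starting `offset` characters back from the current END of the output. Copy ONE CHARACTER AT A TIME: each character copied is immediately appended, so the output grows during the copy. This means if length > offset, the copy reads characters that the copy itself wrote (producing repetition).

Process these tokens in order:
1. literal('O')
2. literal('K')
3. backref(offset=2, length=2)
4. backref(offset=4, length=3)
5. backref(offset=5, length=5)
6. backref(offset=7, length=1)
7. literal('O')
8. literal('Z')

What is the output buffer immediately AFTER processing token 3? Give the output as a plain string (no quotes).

Answer: OKOK

Derivation:
Token 1: literal('O'). Output: "O"
Token 2: literal('K'). Output: "OK"
Token 3: backref(off=2, len=2). Copied 'OK' from pos 0. Output: "OKOK"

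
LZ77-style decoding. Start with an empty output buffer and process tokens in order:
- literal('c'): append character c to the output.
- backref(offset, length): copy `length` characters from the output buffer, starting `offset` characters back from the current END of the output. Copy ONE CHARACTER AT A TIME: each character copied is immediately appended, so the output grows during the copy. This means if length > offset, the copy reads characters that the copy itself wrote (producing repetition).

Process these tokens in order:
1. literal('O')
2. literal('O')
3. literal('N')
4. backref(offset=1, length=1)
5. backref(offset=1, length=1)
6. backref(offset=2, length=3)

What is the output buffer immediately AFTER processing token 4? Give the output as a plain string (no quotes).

Answer: OONN

Derivation:
Token 1: literal('O'). Output: "O"
Token 2: literal('O'). Output: "OO"
Token 3: literal('N'). Output: "OON"
Token 4: backref(off=1, len=1). Copied 'N' from pos 2. Output: "OONN"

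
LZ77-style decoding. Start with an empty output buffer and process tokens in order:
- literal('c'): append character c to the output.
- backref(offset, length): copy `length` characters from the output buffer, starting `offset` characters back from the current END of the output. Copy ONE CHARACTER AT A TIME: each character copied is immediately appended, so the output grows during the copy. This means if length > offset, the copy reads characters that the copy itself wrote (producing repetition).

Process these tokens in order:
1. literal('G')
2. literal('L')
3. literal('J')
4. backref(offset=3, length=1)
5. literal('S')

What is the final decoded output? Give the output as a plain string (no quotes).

Token 1: literal('G'). Output: "G"
Token 2: literal('L'). Output: "GL"
Token 3: literal('J'). Output: "GLJ"
Token 4: backref(off=3, len=1). Copied 'G' from pos 0. Output: "GLJG"
Token 5: literal('S'). Output: "GLJGS"

Answer: GLJGS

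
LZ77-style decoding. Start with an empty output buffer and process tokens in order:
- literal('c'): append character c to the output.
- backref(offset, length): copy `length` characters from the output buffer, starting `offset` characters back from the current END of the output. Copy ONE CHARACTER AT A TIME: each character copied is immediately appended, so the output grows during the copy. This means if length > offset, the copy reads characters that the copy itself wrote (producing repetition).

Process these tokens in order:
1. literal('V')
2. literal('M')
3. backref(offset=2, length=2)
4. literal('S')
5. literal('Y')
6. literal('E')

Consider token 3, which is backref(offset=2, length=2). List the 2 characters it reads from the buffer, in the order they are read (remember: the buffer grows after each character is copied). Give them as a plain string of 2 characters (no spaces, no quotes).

Token 1: literal('V'). Output: "V"
Token 2: literal('M'). Output: "VM"
Token 3: backref(off=2, len=2). Buffer before: "VM" (len 2)
  byte 1: read out[0]='V', append. Buffer now: "VMV"
  byte 2: read out[1]='M', append. Buffer now: "VMVM"

Answer: VM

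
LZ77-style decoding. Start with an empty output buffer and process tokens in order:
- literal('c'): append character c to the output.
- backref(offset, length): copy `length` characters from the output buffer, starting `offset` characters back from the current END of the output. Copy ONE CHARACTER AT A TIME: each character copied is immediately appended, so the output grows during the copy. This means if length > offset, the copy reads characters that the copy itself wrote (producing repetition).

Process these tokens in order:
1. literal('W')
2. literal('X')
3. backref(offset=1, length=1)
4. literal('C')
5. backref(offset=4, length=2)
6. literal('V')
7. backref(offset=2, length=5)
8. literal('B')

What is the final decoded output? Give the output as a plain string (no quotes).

Token 1: literal('W'). Output: "W"
Token 2: literal('X'). Output: "WX"
Token 3: backref(off=1, len=1). Copied 'X' from pos 1. Output: "WXX"
Token 4: literal('C'). Output: "WXXC"
Token 5: backref(off=4, len=2). Copied 'WX' from pos 0. Output: "WXXCWX"
Token 6: literal('V'). Output: "WXXCWXV"
Token 7: backref(off=2, len=5) (overlapping!). Copied 'XVXVX' from pos 5. Output: "WXXCWXVXVXVX"
Token 8: literal('B'). Output: "WXXCWXVXVXVXB"

Answer: WXXCWXVXVXVXB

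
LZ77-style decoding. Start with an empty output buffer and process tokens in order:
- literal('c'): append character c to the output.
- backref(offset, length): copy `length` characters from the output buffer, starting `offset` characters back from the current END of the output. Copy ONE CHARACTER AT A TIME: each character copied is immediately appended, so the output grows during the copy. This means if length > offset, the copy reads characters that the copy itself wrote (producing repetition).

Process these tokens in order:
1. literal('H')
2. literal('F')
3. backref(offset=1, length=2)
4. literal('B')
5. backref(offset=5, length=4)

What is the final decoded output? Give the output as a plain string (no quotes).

Answer: HFFFBHFFF

Derivation:
Token 1: literal('H'). Output: "H"
Token 2: literal('F'). Output: "HF"
Token 3: backref(off=1, len=2) (overlapping!). Copied 'FF' from pos 1. Output: "HFFF"
Token 4: literal('B'). Output: "HFFFB"
Token 5: backref(off=5, len=4). Copied 'HFFF' from pos 0. Output: "HFFFBHFFF"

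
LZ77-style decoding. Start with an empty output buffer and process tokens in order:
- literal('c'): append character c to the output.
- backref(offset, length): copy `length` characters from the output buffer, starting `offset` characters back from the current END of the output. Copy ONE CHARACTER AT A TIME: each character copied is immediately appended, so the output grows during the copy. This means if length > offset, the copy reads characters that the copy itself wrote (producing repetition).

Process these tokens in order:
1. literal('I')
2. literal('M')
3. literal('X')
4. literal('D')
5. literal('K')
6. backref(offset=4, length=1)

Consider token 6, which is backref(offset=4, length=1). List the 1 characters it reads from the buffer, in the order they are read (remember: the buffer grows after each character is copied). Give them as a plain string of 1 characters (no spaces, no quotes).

Answer: M

Derivation:
Token 1: literal('I'). Output: "I"
Token 2: literal('M'). Output: "IM"
Token 3: literal('X'). Output: "IMX"
Token 4: literal('D'). Output: "IMXD"
Token 5: literal('K'). Output: "IMXDK"
Token 6: backref(off=4, len=1). Buffer before: "IMXDK" (len 5)
  byte 1: read out[1]='M', append. Buffer now: "IMXDKM"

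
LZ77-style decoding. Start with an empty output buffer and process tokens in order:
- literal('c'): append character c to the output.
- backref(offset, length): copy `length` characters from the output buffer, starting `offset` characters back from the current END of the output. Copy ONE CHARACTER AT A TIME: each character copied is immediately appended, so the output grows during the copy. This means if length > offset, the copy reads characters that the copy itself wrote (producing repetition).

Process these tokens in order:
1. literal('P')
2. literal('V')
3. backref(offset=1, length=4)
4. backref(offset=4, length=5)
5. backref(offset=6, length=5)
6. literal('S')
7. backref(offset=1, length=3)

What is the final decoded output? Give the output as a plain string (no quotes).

Token 1: literal('P'). Output: "P"
Token 2: literal('V'). Output: "PV"
Token 3: backref(off=1, len=4) (overlapping!). Copied 'VVVV' from pos 1. Output: "PVVVVV"
Token 4: backref(off=4, len=5) (overlapping!). Copied 'VVVVV' from pos 2. Output: "PVVVVVVVVVV"
Token 5: backref(off=6, len=5). Copied 'VVVVV' from pos 5. Output: "PVVVVVVVVVVVVVVV"
Token 6: literal('S'). Output: "PVVVVVVVVVVVVVVVS"
Token 7: backref(off=1, len=3) (overlapping!). Copied 'SSS' from pos 16. Output: "PVVVVVVVVVVVVVVVSSSS"

Answer: PVVVVVVVVVVVVVVVSSSS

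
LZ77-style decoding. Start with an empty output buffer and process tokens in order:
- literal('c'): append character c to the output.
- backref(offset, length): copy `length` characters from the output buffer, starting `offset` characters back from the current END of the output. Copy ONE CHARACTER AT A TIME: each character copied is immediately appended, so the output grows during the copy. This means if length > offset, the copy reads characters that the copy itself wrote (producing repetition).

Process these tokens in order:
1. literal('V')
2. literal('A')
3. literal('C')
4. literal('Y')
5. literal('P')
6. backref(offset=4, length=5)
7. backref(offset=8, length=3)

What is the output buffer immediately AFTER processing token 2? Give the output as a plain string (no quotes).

Token 1: literal('V'). Output: "V"
Token 2: literal('A'). Output: "VA"

Answer: VA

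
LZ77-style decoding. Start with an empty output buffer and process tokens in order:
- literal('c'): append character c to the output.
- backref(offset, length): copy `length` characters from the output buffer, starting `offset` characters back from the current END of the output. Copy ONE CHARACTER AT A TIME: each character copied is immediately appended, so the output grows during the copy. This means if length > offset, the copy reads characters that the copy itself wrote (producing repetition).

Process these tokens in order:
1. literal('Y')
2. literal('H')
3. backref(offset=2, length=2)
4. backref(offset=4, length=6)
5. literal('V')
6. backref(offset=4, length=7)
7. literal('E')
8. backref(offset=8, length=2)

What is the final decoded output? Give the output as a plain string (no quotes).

Token 1: literal('Y'). Output: "Y"
Token 2: literal('H'). Output: "YH"
Token 3: backref(off=2, len=2). Copied 'YH' from pos 0. Output: "YHYH"
Token 4: backref(off=4, len=6) (overlapping!). Copied 'YHYHYH' from pos 0. Output: "YHYHYHYHYH"
Token 5: literal('V'). Output: "YHYHYHYHYHV"
Token 6: backref(off=4, len=7) (overlapping!). Copied 'HYHVHYH' from pos 7. Output: "YHYHYHYHYHVHYHVHYH"
Token 7: literal('E'). Output: "YHYHYHYHYHVHYHVHYHE"
Token 8: backref(off=8, len=2). Copied 'HY' from pos 11. Output: "YHYHYHYHYHVHYHVHYHEHY"

Answer: YHYHYHYHYHVHYHVHYHEHY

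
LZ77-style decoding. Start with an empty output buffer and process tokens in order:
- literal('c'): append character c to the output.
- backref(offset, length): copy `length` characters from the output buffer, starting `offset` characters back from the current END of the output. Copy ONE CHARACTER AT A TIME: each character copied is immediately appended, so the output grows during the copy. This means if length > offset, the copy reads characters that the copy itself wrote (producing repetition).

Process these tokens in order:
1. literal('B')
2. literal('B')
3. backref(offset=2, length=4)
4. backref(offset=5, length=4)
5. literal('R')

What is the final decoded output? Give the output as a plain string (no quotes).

Answer: BBBBBBBBBBR

Derivation:
Token 1: literal('B'). Output: "B"
Token 2: literal('B'). Output: "BB"
Token 3: backref(off=2, len=4) (overlapping!). Copied 'BBBB' from pos 0. Output: "BBBBBB"
Token 4: backref(off=5, len=4). Copied 'BBBB' from pos 1. Output: "BBBBBBBBBB"
Token 5: literal('R'). Output: "BBBBBBBBBBR"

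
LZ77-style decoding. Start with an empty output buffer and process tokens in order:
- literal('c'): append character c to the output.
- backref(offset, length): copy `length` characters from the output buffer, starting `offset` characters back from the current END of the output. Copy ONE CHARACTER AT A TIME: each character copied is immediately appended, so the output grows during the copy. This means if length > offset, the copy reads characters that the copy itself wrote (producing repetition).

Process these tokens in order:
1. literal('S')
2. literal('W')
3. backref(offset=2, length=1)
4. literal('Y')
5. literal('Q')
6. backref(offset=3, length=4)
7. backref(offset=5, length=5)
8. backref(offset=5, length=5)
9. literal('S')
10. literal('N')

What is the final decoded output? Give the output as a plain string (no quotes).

Token 1: literal('S'). Output: "S"
Token 2: literal('W'). Output: "SW"
Token 3: backref(off=2, len=1). Copied 'S' from pos 0. Output: "SWS"
Token 4: literal('Y'). Output: "SWSY"
Token 5: literal('Q'). Output: "SWSYQ"
Token 6: backref(off=3, len=4) (overlapping!). Copied 'SYQS' from pos 2. Output: "SWSYQSYQS"
Token 7: backref(off=5, len=5). Copied 'QSYQS' from pos 4. Output: "SWSYQSYQSQSYQS"
Token 8: backref(off=5, len=5). Copied 'QSYQS' from pos 9. Output: "SWSYQSYQSQSYQSQSYQS"
Token 9: literal('S'). Output: "SWSYQSYQSQSYQSQSYQSS"
Token 10: literal('N'). Output: "SWSYQSYQSQSYQSQSYQSSN"

Answer: SWSYQSYQSQSYQSQSYQSSN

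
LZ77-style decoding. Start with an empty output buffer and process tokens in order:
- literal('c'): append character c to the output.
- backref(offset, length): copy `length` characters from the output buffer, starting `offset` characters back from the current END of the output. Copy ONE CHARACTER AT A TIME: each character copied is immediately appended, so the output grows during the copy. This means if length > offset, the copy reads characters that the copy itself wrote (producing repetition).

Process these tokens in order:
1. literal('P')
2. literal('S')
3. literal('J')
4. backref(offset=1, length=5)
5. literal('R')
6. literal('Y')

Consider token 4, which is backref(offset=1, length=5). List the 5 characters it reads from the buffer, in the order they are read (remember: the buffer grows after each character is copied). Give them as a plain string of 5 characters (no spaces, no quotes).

Token 1: literal('P'). Output: "P"
Token 2: literal('S'). Output: "PS"
Token 3: literal('J'). Output: "PSJ"
Token 4: backref(off=1, len=5). Buffer before: "PSJ" (len 3)
  byte 1: read out[2]='J', append. Buffer now: "PSJJ"
  byte 2: read out[3]='J', append. Buffer now: "PSJJJ"
  byte 3: read out[4]='J', append. Buffer now: "PSJJJJ"
  byte 4: read out[5]='J', append. Buffer now: "PSJJJJJ"
  byte 5: read out[6]='J', append. Buffer now: "PSJJJJJJ"

Answer: JJJJJ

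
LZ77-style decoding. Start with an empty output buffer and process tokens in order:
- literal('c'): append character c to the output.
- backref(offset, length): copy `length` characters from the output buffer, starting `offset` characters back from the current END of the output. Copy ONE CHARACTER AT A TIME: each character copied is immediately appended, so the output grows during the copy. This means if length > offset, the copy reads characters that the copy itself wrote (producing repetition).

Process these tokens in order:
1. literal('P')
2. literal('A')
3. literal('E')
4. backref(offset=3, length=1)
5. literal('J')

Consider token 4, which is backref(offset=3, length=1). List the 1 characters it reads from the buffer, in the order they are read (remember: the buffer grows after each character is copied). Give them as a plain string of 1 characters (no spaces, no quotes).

Token 1: literal('P'). Output: "P"
Token 2: literal('A'). Output: "PA"
Token 3: literal('E'). Output: "PAE"
Token 4: backref(off=3, len=1). Buffer before: "PAE" (len 3)
  byte 1: read out[0]='P', append. Buffer now: "PAEP"

Answer: P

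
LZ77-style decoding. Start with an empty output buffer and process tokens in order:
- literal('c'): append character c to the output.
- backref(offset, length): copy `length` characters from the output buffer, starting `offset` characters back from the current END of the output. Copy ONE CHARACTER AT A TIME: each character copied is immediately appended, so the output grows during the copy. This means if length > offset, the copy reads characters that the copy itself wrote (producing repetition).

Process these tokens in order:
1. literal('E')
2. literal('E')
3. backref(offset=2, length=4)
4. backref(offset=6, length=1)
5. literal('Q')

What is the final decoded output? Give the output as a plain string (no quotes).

Answer: EEEEEEEQ

Derivation:
Token 1: literal('E'). Output: "E"
Token 2: literal('E'). Output: "EE"
Token 3: backref(off=2, len=4) (overlapping!). Copied 'EEEE' from pos 0. Output: "EEEEEE"
Token 4: backref(off=6, len=1). Copied 'E' from pos 0. Output: "EEEEEEE"
Token 5: literal('Q'). Output: "EEEEEEEQ"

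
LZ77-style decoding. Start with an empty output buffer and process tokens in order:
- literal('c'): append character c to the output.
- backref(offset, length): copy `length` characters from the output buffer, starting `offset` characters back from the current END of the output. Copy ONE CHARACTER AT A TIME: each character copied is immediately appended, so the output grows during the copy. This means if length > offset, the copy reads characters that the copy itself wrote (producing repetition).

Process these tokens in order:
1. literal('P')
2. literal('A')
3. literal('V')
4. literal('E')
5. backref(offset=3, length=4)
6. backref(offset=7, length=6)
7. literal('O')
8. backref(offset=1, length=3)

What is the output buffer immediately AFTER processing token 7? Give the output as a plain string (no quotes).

Answer: PAVEAVEAAVEAVEO

Derivation:
Token 1: literal('P'). Output: "P"
Token 2: literal('A'). Output: "PA"
Token 3: literal('V'). Output: "PAV"
Token 4: literal('E'). Output: "PAVE"
Token 5: backref(off=3, len=4) (overlapping!). Copied 'AVEA' from pos 1. Output: "PAVEAVEA"
Token 6: backref(off=7, len=6). Copied 'AVEAVE' from pos 1. Output: "PAVEAVEAAVEAVE"
Token 7: literal('O'). Output: "PAVEAVEAAVEAVEO"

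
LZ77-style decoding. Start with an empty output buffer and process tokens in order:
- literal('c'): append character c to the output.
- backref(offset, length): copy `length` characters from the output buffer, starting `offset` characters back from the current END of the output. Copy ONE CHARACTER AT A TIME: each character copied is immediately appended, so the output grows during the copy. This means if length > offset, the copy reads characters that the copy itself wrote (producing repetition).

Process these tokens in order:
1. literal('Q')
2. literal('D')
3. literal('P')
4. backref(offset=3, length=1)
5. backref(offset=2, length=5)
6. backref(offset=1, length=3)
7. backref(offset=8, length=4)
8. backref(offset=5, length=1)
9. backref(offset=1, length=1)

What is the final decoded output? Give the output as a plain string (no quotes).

Answer: QDPQPQPQPPPPPQPQPP

Derivation:
Token 1: literal('Q'). Output: "Q"
Token 2: literal('D'). Output: "QD"
Token 3: literal('P'). Output: "QDP"
Token 4: backref(off=3, len=1). Copied 'Q' from pos 0. Output: "QDPQ"
Token 5: backref(off=2, len=5) (overlapping!). Copied 'PQPQP' from pos 2. Output: "QDPQPQPQP"
Token 6: backref(off=1, len=3) (overlapping!). Copied 'PPP' from pos 8. Output: "QDPQPQPQPPPP"
Token 7: backref(off=8, len=4). Copied 'PQPQ' from pos 4. Output: "QDPQPQPQPPPPPQPQ"
Token 8: backref(off=5, len=1). Copied 'P' from pos 11. Output: "QDPQPQPQPPPPPQPQP"
Token 9: backref(off=1, len=1). Copied 'P' from pos 16. Output: "QDPQPQPQPPPPPQPQPP"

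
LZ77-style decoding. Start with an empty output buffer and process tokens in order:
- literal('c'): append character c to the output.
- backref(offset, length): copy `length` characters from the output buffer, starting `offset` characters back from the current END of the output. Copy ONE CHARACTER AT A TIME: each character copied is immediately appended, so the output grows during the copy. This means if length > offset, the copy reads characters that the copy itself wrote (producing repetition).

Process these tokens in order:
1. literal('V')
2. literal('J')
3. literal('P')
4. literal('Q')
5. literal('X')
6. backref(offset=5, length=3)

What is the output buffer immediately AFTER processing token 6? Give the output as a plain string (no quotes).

Answer: VJPQXVJP

Derivation:
Token 1: literal('V'). Output: "V"
Token 2: literal('J'). Output: "VJ"
Token 3: literal('P'). Output: "VJP"
Token 4: literal('Q'). Output: "VJPQ"
Token 5: literal('X'). Output: "VJPQX"
Token 6: backref(off=5, len=3). Copied 'VJP' from pos 0. Output: "VJPQXVJP"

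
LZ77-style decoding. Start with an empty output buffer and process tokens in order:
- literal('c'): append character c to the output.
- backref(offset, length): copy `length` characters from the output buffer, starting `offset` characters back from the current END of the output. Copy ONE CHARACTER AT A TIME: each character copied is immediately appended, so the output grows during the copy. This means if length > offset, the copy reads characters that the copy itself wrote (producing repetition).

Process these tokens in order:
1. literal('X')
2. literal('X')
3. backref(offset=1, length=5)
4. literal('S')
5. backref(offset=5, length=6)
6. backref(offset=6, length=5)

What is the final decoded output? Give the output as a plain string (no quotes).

Answer: XXXXXXXSXXXXSXXXXXS

Derivation:
Token 1: literal('X'). Output: "X"
Token 2: literal('X'). Output: "XX"
Token 3: backref(off=1, len=5) (overlapping!). Copied 'XXXXX' from pos 1. Output: "XXXXXXX"
Token 4: literal('S'). Output: "XXXXXXXS"
Token 5: backref(off=5, len=6) (overlapping!). Copied 'XXXXSX' from pos 3. Output: "XXXXXXXSXXXXSX"
Token 6: backref(off=6, len=5). Copied 'XXXXS' from pos 8. Output: "XXXXXXXSXXXXSXXXXXS"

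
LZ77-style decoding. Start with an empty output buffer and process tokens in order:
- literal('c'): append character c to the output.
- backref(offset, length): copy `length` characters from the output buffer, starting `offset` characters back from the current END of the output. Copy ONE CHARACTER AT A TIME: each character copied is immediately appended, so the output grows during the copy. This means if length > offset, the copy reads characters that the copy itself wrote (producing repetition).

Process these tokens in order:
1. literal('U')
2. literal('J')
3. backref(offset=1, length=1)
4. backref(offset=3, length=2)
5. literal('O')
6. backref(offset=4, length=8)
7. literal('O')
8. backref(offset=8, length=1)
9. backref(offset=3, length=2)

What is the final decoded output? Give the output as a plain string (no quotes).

Answer: UJJUJOJUJOJUJOOUOO

Derivation:
Token 1: literal('U'). Output: "U"
Token 2: literal('J'). Output: "UJ"
Token 3: backref(off=1, len=1). Copied 'J' from pos 1. Output: "UJJ"
Token 4: backref(off=3, len=2). Copied 'UJ' from pos 0. Output: "UJJUJ"
Token 5: literal('O'). Output: "UJJUJO"
Token 6: backref(off=4, len=8) (overlapping!). Copied 'JUJOJUJO' from pos 2. Output: "UJJUJOJUJOJUJO"
Token 7: literal('O'). Output: "UJJUJOJUJOJUJOO"
Token 8: backref(off=8, len=1). Copied 'U' from pos 7. Output: "UJJUJOJUJOJUJOOU"
Token 9: backref(off=3, len=2). Copied 'OO' from pos 13. Output: "UJJUJOJUJOJUJOOUOO"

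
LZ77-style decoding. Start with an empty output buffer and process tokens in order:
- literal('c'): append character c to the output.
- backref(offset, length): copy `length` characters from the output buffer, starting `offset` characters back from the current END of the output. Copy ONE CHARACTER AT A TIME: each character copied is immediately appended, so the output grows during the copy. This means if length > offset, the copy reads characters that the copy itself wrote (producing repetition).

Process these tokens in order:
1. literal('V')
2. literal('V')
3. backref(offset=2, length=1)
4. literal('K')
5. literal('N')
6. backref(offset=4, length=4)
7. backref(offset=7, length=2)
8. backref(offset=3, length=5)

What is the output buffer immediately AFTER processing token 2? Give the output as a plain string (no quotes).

Answer: VV

Derivation:
Token 1: literal('V'). Output: "V"
Token 2: literal('V'). Output: "VV"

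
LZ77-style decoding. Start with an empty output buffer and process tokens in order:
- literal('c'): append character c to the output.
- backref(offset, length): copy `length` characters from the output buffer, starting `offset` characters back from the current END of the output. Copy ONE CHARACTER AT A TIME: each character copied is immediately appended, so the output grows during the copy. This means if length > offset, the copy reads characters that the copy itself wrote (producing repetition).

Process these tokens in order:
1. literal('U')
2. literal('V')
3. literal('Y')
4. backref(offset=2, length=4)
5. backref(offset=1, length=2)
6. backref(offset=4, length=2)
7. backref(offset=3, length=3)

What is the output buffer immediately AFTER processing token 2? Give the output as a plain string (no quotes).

Answer: UV

Derivation:
Token 1: literal('U'). Output: "U"
Token 2: literal('V'). Output: "UV"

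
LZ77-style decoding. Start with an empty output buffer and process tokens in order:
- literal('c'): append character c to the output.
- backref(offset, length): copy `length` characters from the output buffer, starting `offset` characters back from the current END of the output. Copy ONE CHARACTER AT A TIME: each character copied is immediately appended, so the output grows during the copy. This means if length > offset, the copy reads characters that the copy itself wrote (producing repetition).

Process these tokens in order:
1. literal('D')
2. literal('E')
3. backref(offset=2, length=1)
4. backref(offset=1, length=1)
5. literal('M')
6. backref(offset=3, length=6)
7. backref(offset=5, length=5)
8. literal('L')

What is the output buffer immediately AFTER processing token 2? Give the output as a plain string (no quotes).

Token 1: literal('D'). Output: "D"
Token 2: literal('E'). Output: "DE"

Answer: DE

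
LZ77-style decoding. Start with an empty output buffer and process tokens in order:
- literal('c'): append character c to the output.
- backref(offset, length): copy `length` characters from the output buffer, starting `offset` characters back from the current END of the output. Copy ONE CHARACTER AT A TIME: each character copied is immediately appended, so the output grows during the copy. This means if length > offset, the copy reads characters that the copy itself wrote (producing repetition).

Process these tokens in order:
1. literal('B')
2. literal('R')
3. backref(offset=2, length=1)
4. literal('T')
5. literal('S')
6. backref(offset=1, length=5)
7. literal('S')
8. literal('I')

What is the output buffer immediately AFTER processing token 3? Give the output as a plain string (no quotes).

Token 1: literal('B'). Output: "B"
Token 2: literal('R'). Output: "BR"
Token 3: backref(off=2, len=1). Copied 'B' from pos 0. Output: "BRB"

Answer: BRB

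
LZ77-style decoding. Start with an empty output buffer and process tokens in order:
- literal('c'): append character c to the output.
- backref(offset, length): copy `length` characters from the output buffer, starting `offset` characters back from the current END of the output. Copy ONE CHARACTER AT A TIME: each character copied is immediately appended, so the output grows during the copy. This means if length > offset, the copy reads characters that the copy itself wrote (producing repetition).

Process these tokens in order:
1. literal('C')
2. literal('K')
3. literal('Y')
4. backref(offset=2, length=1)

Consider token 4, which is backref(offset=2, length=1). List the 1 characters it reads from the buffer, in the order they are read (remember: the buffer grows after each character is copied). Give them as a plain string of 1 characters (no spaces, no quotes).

Token 1: literal('C'). Output: "C"
Token 2: literal('K'). Output: "CK"
Token 3: literal('Y'). Output: "CKY"
Token 4: backref(off=2, len=1). Buffer before: "CKY" (len 3)
  byte 1: read out[1]='K', append. Buffer now: "CKYK"

Answer: K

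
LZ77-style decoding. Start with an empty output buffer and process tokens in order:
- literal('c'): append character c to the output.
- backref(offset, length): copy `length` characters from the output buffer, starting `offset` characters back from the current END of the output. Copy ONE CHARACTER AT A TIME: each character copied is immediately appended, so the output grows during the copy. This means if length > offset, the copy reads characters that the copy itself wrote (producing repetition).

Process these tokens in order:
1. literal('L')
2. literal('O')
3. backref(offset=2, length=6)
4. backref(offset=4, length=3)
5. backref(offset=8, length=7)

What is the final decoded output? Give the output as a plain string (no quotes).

Token 1: literal('L'). Output: "L"
Token 2: literal('O'). Output: "LO"
Token 3: backref(off=2, len=6) (overlapping!). Copied 'LOLOLO' from pos 0. Output: "LOLOLOLO"
Token 4: backref(off=4, len=3). Copied 'LOL' from pos 4. Output: "LOLOLOLOLOL"
Token 5: backref(off=8, len=7). Copied 'OLOLOLO' from pos 3. Output: "LOLOLOLOLOLOLOLOLO"

Answer: LOLOLOLOLOLOLOLOLO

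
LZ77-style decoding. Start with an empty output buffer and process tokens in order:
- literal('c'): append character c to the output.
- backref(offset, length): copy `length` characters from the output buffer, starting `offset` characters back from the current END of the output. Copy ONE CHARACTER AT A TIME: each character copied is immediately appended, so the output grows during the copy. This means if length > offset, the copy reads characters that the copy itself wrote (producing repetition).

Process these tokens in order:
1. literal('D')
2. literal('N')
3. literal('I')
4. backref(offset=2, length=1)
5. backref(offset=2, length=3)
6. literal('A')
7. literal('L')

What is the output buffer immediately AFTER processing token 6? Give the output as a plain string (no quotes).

Answer: DNININIA

Derivation:
Token 1: literal('D'). Output: "D"
Token 2: literal('N'). Output: "DN"
Token 3: literal('I'). Output: "DNI"
Token 4: backref(off=2, len=1). Copied 'N' from pos 1. Output: "DNIN"
Token 5: backref(off=2, len=3) (overlapping!). Copied 'INI' from pos 2. Output: "DNININI"
Token 6: literal('A'). Output: "DNININIA"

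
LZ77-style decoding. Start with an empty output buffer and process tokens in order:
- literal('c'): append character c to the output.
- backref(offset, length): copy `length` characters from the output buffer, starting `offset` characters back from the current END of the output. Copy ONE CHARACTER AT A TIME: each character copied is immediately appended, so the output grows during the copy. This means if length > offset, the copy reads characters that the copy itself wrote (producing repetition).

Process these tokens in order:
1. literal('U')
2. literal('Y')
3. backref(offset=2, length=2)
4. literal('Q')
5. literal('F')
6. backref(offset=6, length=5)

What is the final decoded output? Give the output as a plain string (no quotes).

Token 1: literal('U'). Output: "U"
Token 2: literal('Y'). Output: "UY"
Token 3: backref(off=2, len=2). Copied 'UY' from pos 0. Output: "UYUY"
Token 4: literal('Q'). Output: "UYUYQ"
Token 5: literal('F'). Output: "UYUYQF"
Token 6: backref(off=6, len=5). Copied 'UYUYQ' from pos 0. Output: "UYUYQFUYUYQ"

Answer: UYUYQFUYUYQ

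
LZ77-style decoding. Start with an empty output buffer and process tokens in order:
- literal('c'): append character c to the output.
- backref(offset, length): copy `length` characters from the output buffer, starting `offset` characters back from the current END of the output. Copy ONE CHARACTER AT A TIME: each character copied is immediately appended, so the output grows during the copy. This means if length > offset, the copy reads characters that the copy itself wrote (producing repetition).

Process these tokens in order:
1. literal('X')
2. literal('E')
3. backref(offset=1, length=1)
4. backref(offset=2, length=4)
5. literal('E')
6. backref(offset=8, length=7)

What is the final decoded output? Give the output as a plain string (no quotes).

Token 1: literal('X'). Output: "X"
Token 2: literal('E'). Output: "XE"
Token 3: backref(off=1, len=1). Copied 'E' from pos 1. Output: "XEE"
Token 4: backref(off=2, len=4) (overlapping!). Copied 'EEEE' from pos 1. Output: "XEEEEEE"
Token 5: literal('E'). Output: "XEEEEEEE"
Token 6: backref(off=8, len=7). Copied 'XEEEEEE' from pos 0. Output: "XEEEEEEEXEEEEEE"

Answer: XEEEEEEEXEEEEEE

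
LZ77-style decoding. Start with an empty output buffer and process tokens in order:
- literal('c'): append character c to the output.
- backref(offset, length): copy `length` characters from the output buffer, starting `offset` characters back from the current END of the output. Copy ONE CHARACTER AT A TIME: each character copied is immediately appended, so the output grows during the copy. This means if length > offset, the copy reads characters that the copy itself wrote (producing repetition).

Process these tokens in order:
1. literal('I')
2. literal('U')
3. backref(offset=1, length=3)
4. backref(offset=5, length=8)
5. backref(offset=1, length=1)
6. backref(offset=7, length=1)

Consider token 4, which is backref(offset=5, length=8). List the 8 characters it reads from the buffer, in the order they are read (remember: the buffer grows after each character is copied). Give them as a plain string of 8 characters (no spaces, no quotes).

Answer: IUUUUIUU

Derivation:
Token 1: literal('I'). Output: "I"
Token 2: literal('U'). Output: "IU"
Token 3: backref(off=1, len=3) (overlapping!). Copied 'UUU' from pos 1. Output: "IUUUU"
Token 4: backref(off=5, len=8). Buffer before: "IUUUU" (len 5)
  byte 1: read out[0]='I', append. Buffer now: "IUUUUI"
  byte 2: read out[1]='U', append. Buffer now: "IUUUUIU"
  byte 3: read out[2]='U', append. Buffer now: "IUUUUIUU"
  byte 4: read out[3]='U', append. Buffer now: "IUUUUIUUU"
  byte 5: read out[4]='U', append. Buffer now: "IUUUUIUUUU"
  byte 6: read out[5]='I', append. Buffer now: "IUUUUIUUUUI"
  byte 7: read out[6]='U', append. Buffer now: "IUUUUIUUUUIU"
  byte 8: read out[7]='U', append. Buffer now: "IUUUUIUUUUIUU"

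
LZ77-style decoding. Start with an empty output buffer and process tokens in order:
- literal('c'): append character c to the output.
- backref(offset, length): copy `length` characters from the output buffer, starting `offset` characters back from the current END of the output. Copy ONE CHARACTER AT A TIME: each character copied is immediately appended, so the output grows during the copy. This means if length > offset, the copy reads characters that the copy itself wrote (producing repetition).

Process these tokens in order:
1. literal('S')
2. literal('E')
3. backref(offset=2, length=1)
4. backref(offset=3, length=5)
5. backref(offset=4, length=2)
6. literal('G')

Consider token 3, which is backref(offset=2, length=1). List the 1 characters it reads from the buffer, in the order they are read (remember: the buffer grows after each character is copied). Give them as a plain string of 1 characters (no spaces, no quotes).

Answer: S

Derivation:
Token 1: literal('S'). Output: "S"
Token 2: literal('E'). Output: "SE"
Token 3: backref(off=2, len=1). Buffer before: "SE" (len 2)
  byte 1: read out[0]='S', append. Buffer now: "SES"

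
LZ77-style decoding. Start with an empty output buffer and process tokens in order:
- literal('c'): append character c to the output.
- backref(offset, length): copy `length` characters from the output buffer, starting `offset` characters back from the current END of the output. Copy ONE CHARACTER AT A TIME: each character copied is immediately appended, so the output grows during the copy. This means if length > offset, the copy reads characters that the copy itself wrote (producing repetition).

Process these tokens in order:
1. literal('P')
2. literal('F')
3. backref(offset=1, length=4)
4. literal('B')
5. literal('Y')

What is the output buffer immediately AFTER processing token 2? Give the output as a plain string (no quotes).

Token 1: literal('P'). Output: "P"
Token 2: literal('F'). Output: "PF"

Answer: PF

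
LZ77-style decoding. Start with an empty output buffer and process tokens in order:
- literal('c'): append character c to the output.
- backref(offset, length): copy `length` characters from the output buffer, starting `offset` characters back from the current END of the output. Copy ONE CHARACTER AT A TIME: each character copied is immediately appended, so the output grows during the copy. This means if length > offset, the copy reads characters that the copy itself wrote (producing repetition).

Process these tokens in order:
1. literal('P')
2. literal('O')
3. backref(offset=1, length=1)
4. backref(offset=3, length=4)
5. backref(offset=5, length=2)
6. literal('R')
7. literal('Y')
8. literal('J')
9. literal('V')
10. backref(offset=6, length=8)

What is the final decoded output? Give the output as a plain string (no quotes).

Token 1: literal('P'). Output: "P"
Token 2: literal('O'). Output: "PO"
Token 3: backref(off=1, len=1). Copied 'O' from pos 1. Output: "POO"
Token 4: backref(off=3, len=4) (overlapping!). Copied 'POOP' from pos 0. Output: "POOPOOP"
Token 5: backref(off=5, len=2). Copied 'OP' from pos 2. Output: "POOPOOPOP"
Token 6: literal('R'). Output: "POOPOOPOPR"
Token 7: literal('Y'). Output: "POOPOOPOPRY"
Token 8: literal('J'). Output: "POOPOOPOPRYJ"
Token 9: literal('V'). Output: "POOPOOPOPRYJV"
Token 10: backref(off=6, len=8) (overlapping!). Copied 'OPRYJVOP' from pos 7. Output: "POOPOOPOPRYJVOPRYJVOP"

Answer: POOPOOPOPRYJVOPRYJVOP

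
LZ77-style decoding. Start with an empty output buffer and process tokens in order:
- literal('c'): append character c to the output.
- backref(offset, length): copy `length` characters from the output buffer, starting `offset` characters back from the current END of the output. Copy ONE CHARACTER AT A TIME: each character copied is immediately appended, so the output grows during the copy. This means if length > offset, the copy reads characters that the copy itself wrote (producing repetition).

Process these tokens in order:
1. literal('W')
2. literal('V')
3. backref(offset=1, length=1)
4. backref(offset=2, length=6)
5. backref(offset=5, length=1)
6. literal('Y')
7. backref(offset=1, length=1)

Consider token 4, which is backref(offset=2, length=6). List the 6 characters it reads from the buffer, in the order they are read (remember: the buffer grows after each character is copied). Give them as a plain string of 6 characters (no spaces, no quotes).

Answer: VVVVVV

Derivation:
Token 1: literal('W'). Output: "W"
Token 2: literal('V'). Output: "WV"
Token 3: backref(off=1, len=1). Copied 'V' from pos 1. Output: "WVV"
Token 4: backref(off=2, len=6). Buffer before: "WVV" (len 3)
  byte 1: read out[1]='V', append. Buffer now: "WVVV"
  byte 2: read out[2]='V', append. Buffer now: "WVVVV"
  byte 3: read out[3]='V', append. Buffer now: "WVVVVV"
  byte 4: read out[4]='V', append. Buffer now: "WVVVVVV"
  byte 5: read out[5]='V', append. Buffer now: "WVVVVVVV"
  byte 6: read out[6]='V', append. Buffer now: "WVVVVVVVV"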